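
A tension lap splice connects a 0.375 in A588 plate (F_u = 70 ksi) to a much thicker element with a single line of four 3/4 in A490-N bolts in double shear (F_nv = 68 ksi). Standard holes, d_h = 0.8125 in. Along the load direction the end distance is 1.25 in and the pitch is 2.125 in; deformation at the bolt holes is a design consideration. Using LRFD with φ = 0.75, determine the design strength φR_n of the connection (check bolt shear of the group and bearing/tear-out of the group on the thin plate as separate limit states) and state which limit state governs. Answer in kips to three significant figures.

Bolt shear: A_b = π·0.75²/4 = 0.4418 in²; R_n = 68 × 0.4418 × 4 × 2 = 240.3 kips → 0.75 × 240.3 = 180 kips.
Bearing (1.2 l_c t F_u ≤ 2.4 d t F_u): upper limit = 2.4·0.75·0.375·70 = 47.25 kips.
  Edge l_c = 1.25 − 0.8125/2 = 0.8438 → r_n = 26.58 kips; interior l_c = 2.125 − 0.8125 = 1.312 → r_n = 41.34 kips.
  R_n,bearing = 1·26.58 + 3·41.34 = 150.6 kips → 0.75 × 150.6 = 113 kips.
Bearing governs: 113 kips.

113 kips (bearing governs)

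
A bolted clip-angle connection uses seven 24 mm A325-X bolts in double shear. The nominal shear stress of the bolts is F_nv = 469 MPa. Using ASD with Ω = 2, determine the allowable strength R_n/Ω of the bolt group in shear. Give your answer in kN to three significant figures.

A_b = π × 24² / 4 = 452.4 mm².
R_n = F_nv · A_b · n · n_s = 469 × 452.4 × 7 × 2 / 1000 = 2970 kN.
Allowable strength R_n/Ω = 2970 / 2 = 1490 kN.

1490 kN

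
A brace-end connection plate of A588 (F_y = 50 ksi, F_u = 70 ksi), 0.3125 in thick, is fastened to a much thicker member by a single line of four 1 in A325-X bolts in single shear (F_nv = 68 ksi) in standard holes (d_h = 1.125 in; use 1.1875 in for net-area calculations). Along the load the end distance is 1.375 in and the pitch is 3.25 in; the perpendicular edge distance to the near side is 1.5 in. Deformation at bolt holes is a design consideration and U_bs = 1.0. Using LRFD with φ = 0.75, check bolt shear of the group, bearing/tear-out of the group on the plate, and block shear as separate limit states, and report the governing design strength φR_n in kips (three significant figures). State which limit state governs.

Bolt shear: A_b = π·1²/4 = 0.7854 in²; R_n = 68 × 0.7854 × 4 × 1 = 213.6 kips → 0.75 × 213.6 = 160 kips.
Bearing: edge l_c = 0.8125, r_n = 21.33 kips; interior l_c = 2.125, r_n = 52.5 kips; R_n = 21.33 + 3·52.5 = 178.8 kips → 134 kips.
Block shear: A_gv = 3.477, A_nv = 2.178, A_nt = 0.2832 in²; R_n = min(0.6F_uA_nv, 0.6F_yA_gv) + U_bs·F_u·A_nt = 111.3 kips → 83.5 kips.
Block shear governs: 83.5 kips.

83.5 kips (block shear governs)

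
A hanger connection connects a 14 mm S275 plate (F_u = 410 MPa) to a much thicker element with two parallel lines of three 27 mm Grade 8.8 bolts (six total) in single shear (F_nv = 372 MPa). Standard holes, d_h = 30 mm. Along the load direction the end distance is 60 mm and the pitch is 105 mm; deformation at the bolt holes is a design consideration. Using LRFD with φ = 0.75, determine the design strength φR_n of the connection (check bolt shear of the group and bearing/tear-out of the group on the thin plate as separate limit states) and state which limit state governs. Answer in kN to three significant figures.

Bolt shear: A_b = π·27²/4 = 572.6 mm²; R_n = 372 × 572.6 × 6 × 1 / 1000 = 1278 kN → 0.75 × 1278 = 958 kN.
Bearing (1.2 l_c t F_u ≤ 2.4 d t F_u): upper limit = 2.4·27·14·410 / 1000 = 372 kN.
  Edge l_c = 60 − 30/2 = 45 → r_n = 310 kN; interior l_c = 105 − 30 = 75 → r_n = 372 kN.
  R_n,bearing = 2·310 + 4·372 = 2108 kN → 0.75 × 2108 = 1580 kN.
Bolt shear governs: 958 kN.

958 kN (bolt shear governs)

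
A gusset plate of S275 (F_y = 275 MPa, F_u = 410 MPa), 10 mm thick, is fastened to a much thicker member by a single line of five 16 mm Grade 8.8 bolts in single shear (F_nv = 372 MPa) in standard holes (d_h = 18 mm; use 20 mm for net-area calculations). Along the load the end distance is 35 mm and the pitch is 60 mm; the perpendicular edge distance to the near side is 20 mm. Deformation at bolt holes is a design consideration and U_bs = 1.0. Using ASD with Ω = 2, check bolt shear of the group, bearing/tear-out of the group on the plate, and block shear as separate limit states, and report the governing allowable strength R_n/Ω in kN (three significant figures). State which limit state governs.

187 kN (bolt shear governs)

Bolt shear: A_b = π·16²/4 = 201.1 mm²; R_n = 372 × 201.1 × 5 × 1 / 1000 = 374 kN → 374 / 2 = 187 kN.
Bearing: edge l_c = 26, r_n = 127.9 kN; interior l_c = 42, r_n = 157.4 kN; R_n = 127.9 + 4·157.4 = 757.7 kN → 379 kN.
Block shear: A_gv = 2750, A_nv = 1850, A_nt = 100 mm²; R_n = min(0.6F_uA_nv, 0.6F_yA_gv) + U_bs·F_u·A_nt = 494.8 kN → 247 kN.
Bolt shear governs: 187 kN.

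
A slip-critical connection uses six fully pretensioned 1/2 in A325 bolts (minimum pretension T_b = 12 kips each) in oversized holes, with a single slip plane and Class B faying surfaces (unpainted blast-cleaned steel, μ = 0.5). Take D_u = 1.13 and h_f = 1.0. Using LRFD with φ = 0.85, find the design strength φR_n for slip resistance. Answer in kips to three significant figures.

R_n = μ · D_u · h_f · T_b · n_s · n_b = 0.5 × 1.13 × 1.0 × 12 × 1 × 6 = 40.68 kips.
Design strength φR_n = 0.85 × 40.68 = 34.6 kips.

34.6 kips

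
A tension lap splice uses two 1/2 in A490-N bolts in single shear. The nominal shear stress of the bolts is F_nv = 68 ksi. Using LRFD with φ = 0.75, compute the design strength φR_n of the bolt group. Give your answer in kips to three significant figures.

20 kips

A_b = π × 0.5² / 4 = 0.1963 in².
R_n = F_nv · A_b · n · n_s = 68 × 0.1963 × 2 × 1 = 26.7 kips.
Design strength φR_n = 0.75 × 26.7 = 20 kips.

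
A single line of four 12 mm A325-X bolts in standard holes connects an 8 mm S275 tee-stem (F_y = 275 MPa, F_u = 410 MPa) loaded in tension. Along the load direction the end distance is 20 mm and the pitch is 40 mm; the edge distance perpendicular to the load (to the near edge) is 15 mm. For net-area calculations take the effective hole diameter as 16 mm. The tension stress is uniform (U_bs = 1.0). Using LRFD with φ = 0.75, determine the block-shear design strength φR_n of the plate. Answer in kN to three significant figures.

141 kN

Shear plane L_v = 20 + 3·40 = 140 mm; A_gv = 140 × 8 = 1120 mm².
A_nv = (140 − 3.5·16) × 8 = 672 mm².
A_nt = (15 − 0.5·16) × 8 = 56 mm².
0.6 F_u A_nv = 165.3 kN; 0.6 F_y A_gv = 184.8 kN → shear rupture governs the shear term.
R_n = 165.3 + 1.0 × 410 × 56 / 1000 = 188.3 kN.
Design strength φR_n = 0.75 × 188.3 = 141 kN.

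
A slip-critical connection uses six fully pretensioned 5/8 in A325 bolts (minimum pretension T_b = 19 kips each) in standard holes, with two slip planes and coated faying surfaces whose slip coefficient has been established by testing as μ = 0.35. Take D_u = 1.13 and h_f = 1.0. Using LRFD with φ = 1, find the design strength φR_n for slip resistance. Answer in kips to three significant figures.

90.2 kips

R_n = μ · D_u · h_f · T_b · n_s · n_b = 0.35 × 1.13 × 1.0 × 19 × 2 × 6 = 90.17 kips.
Design strength φR_n = 1 × 90.17 = 90.2 kips.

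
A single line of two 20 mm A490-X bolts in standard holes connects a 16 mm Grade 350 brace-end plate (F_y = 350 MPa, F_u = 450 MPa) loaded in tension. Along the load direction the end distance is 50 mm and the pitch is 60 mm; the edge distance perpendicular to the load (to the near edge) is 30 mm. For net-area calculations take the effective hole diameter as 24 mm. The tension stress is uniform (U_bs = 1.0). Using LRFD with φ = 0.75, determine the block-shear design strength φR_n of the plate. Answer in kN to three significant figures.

Shear plane L_v = 50 + 1·60 = 110 mm; A_gv = 110 × 16 = 1760 mm².
A_nv = (110 − 1.5·24) × 16 = 1184 mm².
A_nt = (30 − 0.5·24) × 16 = 288 mm².
0.6 F_u A_nv = 319.7 kN; 0.6 F_y A_gv = 369.6 kN → shear rupture governs the shear term.
R_n = 319.7 + 1.0 × 450 × 288 / 1000 = 449.3 kN.
Design strength φR_n = 0.75 × 449.3 = 337 kN.

337 kN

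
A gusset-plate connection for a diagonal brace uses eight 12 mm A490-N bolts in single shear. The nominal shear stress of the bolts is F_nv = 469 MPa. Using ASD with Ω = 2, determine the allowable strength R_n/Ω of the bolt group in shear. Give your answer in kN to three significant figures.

212 kN

A_b = π × 12² / 4 = 113.1 mm².
R_n = F_nv · A_b · n · n_s = 469 × 113.1 × 8 × 1 / 1000 = 424.3 kN.
Allowable strength R_n/Ω = 424.3 / 2 = 212 kN.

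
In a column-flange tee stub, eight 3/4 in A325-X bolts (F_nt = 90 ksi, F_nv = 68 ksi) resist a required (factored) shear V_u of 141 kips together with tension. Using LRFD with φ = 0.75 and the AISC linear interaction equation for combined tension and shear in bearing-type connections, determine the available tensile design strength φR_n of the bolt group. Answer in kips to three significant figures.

A_b = π·0.75²/4 = 0.4418 in²; f_rv = 141 / (8 × 0.4418) = 39.89 ksi.
F'_nt = 1.3 F_nt − (F_nt / φF_nv) f_rv = 1.3·90 − (90/(0.75·68))·39.89 = 46.6 ksi, capped at F_nt → F'_nt = 46.6 ksi.
R_n = F'_nt · A_b · n = 46.6 × 0.4418 × 8 = 164.7 kips.
Design strength φR_n = 0.75 × 164.7 = 124 kips.

124 kips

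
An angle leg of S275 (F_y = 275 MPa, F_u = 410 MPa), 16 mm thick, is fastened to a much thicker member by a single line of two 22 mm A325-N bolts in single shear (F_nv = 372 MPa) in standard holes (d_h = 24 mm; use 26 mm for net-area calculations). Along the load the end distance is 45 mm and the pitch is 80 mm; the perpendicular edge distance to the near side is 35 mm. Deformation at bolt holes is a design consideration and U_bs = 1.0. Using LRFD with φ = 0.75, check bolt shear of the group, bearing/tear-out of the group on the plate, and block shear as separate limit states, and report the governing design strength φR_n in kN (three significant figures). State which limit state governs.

212 kN (bolt shear governs)

Bolt shear: A_b = π·22²/4 = 380.1 mm²; R_n = 372 × 380.1 × 2 × 1 / 1000 = 282.8 kN → 0.75 × 282.8 = 212 kN.
Bearing: edge l_c = 33, r_n = 259.8 kN; interior l_c = 56, r_n = 346.4 kN; R_n = 259.8 + 1·346.4 = 606.1 kN → 455 kN.
Block shear: A_gv = 2000, A_nv = 1376, A_nt = 352 mm²; R_n = min(0.6F_uA_nv, 0.6F_yA_gv) + U_bs·F_u·A_nt = 474.3 kN → 356 kN.
Bolt shear governs: 212 kN.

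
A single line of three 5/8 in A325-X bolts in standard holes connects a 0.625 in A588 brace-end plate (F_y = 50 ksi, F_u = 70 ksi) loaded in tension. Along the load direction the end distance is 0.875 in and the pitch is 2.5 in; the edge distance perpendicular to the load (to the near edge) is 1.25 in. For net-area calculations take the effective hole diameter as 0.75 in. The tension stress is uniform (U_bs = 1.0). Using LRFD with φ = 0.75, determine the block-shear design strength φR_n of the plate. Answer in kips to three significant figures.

Shear plane L_v = 0.875 + 2·2.5 = 5.875 in; A_gv = 5.875 × 0.625 = 3.672 in².
A_nv = (5.875 − 2.5·0.75) × 0.625 = 2.5 in².
A_nt = (1.25 − 0.5·0.75) × 0.625 = 0.5469 in².
0.6 F_u A_nv = 105 kips; 0.6 F_y A_gv = 110.2 kips → shear rupture governs the shear term.
R_n = 105 + 1.0 × 70 × 0.5469 = 143.3 kips.
Design strength φR_n = 0.75 × 143.3 = 107 kips.

107 kips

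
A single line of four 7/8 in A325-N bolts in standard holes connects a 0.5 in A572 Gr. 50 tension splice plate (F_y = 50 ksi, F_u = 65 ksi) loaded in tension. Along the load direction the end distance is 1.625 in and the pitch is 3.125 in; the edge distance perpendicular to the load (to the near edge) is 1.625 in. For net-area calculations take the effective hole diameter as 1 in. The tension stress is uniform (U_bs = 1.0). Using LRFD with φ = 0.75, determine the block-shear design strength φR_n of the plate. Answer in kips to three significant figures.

137 kips

Shear plane L_v = 1.625 + 3·3.125 = 11 in; A_gv = 11 × 0.5 = 5.5 in².
A_nv = (11 − 3.5·1) × 0.5 = 3.75 in².
A_nt = (1.625 − 0.5·1) × 0.5 = 0.5625 in².
0.6 F_u A_nv = 146.2 kips; 0.6 F_y A_gv = 165 kips → shear rupture governs the shear term.
R_n = 146.2 + 1.0 × 65 × 0.5625 = 182.8 kips.
Design strength φR_n = 0.75 × 182.8 = 137 kips.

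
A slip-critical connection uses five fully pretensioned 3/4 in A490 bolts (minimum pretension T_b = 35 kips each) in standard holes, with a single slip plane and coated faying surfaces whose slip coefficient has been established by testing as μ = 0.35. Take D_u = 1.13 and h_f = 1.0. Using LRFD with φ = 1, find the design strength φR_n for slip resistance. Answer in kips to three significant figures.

69.2 kips

R_n = μ · D_u · h_f · T_b · n_s · n_b = 0.35 × 1.13 × 1.0 × 35 × 1 × 5 = 69.21 kips.
Design strength φR_n = 1 × 69.21 = 69.2 kips.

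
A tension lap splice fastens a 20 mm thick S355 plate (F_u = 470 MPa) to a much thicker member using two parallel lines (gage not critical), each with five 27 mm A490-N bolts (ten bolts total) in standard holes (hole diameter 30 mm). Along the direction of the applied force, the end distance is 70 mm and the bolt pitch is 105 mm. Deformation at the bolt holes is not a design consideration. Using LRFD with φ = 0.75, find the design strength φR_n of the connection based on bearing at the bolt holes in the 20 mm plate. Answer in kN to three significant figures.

Per bolt r_n = 1.5 l_c t F_u ≤ 3.0 d t F_u; upper limit = 3.0 × 27 × 20 × 470 / 1000 = 761.4 kN.
Edge bolt: l_c = 70 − 30/2 = 55 mm → 1.5 × 55 × 20 × 470 / 1000 = 775.5 → r_n = 761.4 kN.
Interior bolts: l_c = 105 − 30 = 75 mm → 1.5 × 75 × 20 × 470 / 1000 = 1058 → r_n = 761.4 kN.
R_n = 2 × 761.4 + 8 × 761.4 = 7614 kN.
Design strength φR_n = 0.75 × 7614 = 5710 kN.

5710 kN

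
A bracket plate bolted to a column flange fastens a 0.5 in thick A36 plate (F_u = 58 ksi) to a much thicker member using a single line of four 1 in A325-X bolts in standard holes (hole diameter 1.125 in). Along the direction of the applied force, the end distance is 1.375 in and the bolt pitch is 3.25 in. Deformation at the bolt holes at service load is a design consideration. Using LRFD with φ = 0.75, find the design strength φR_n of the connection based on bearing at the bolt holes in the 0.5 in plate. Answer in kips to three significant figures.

178 kips

Per bolt r_n = 1.2 l_c t F_u ≤ 2.4 d t F_u; upper limit = 2.4 × 1 × 0.5 × 58 = 69.6 kips.
Edge bolt: l_c = 1.375 − 1.125/2 = 0.8125 in → 1.2 × 0.8125 × 0.5 × 58 = 28.27 → r_n = 28.27 kips.
Interior bolts: l_c = 3.25 − 1.125 = 2.125 in → 1.2 × 2.125 × 0.5 × 58 = 73.95 → r_n = 69.6 kips.
R_n = 1 × 28.27 + 3 × 69.6 = 237.1 kips.
Design strength φR_n = 0.75 × 237.1 = 178 kips.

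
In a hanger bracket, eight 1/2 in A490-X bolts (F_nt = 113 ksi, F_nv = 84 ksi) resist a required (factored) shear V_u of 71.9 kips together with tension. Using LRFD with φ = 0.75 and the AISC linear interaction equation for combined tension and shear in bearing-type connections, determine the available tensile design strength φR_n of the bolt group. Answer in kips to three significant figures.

A_b = π·0.5²/4 = 0.1963 in²; f_rv = 71.9 / (8 × 0.1963) = 45.77 ksi.
F'_nt = 1.3 F_nt − (F_nt / φF_nv) f_rv = 1.3·113 − (113/(0.75·84))·45.77 = 64.8 ksi, capped at F_nt → F'_nt = 64.8 ksi.
R_n = F'_nt · A_b · n = 64.8 × 0.1963 × 8 = 101.8 kips.
Design strength φR_n = 0.75 × 101.8 = 76.3 kips.

76.3 kips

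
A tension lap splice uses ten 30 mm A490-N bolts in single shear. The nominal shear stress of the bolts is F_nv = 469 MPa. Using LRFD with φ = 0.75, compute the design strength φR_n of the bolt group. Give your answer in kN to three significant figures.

2490 kN

A_b = π × 30² / 4 = 706.9 mm².
R_n = F_nv · A_b · n · n_s = 469 × 706.9 × 10 × 1 / 1000 = 3315 kN.
Design strength φR_n = 0.75 × 3315 = 2490 kN.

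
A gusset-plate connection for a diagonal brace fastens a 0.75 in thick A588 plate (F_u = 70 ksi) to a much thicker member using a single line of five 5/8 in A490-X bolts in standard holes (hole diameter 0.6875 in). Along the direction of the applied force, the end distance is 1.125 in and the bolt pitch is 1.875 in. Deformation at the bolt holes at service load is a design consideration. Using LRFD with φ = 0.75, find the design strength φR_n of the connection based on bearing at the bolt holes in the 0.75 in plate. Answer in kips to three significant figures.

261 kips

Per bolt r_n = 1.2 l_c t F_u ≤ 2.4 d t F_u; upper limit = 2.4 × 0.625 × 0.75 × 70 = 78.75 kips.
Edge bolt: l_c = 1.125 − 0.6875/2 = 0.7812 in → 1.2 × 0.7812 × 0.75 × 70 = 49.22 → r_n = 49.22 kips.
Interior bolts: l_c = 1.875 − 0.6875 = 1.188 in → 1.2 × 1.188 × 0.75 × 70 = 74.81 → r_n = 74.81 kips.
R_n = 1 × 49.22 + 4 × 74.81 = 348.5 kips.
Design strength φR_n = 0.75 × 348.5 = 261 kips.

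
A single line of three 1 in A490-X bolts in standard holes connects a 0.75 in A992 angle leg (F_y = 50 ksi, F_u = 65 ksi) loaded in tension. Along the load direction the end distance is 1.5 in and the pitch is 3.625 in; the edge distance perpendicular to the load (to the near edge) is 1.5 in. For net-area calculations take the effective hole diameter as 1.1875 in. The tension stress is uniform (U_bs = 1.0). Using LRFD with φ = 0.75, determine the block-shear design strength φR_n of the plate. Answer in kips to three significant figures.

Shear plane L_v = 1.5 + 2·3.625 = 8.75 in; A_gv = 8.75 × 0.75 = 6.562 in².
A_nv = (8.75 − 2.5·1.1875) × 0.75 = 4.336 in².
A_nt = (1.5 − 0.5·1.1875) × 0.75 = 0.6797 in².
0.6 F_u A_nv = 169.1 kips; 0.6 F_y A_gv = 196.9 kips → shear rupture governs the shear term.
R_n = 169.1 + 1.0 × 65 × 0.6797 = 213.3 kips.
Design strength φR_n = 0.75 × 213.3 = 160 kips.

160 kips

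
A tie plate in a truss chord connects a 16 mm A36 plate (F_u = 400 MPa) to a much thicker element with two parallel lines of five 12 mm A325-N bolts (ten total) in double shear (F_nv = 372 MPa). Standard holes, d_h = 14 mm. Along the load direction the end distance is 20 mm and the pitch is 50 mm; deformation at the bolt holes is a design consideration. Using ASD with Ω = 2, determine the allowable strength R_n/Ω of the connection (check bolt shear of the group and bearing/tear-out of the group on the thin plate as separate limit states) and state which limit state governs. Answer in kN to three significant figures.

Bolt shear: A_b = π·12²/4 = 113.1 mm²; R_n = 372 × 113.1 × 10 × 2 / 1000 = 841.4 kN → 841.4 / 2 = 421 kN.
Bearing (1.2 l_c t F_u ≤ 2.4 d t F_u): upper limit = 2.4·12·16·400 / 1000 = 184.3 kN.
  Edge l_c = 20 − 14/2 = 13 → r_n = 99.84 kN; interior l_c = 50 − 14 = 36 → r_n = 184.3 kN.
  R_n,bearing = 2·99.84 + 8·184.3 = 1674 kN → 1674 / 2 = 837 kN.
Bolt shear governs: 421 kN.

421 kN (bolt shear governs)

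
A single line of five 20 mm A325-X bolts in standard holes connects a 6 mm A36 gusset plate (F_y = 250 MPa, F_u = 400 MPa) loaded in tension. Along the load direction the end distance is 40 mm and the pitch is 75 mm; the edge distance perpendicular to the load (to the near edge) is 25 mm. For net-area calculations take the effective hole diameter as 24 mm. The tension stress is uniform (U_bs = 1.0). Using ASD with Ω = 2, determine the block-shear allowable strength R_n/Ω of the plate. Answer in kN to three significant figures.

Shear plane L_v = 40 + 4·75 = 340 mm; A_gv = 340 × 6 = 2040 mm².
A_nv = (340 − 4.5·24) × 6 = 1392 mm².
A_nt = (25 − 0.5·24) × 6 = 78 mm².
0.6 F_u A_nv = 334.1 kN; 0.6 F_y A_gv = 306 kN → shear yielding governs the shear term.
R_n = 306 + 1.0 × 400 × 78 / 1000 = 337.2 kN.
Allowable strength R_n/Ω = 337.2 / 2 = 169 kN.

169 kN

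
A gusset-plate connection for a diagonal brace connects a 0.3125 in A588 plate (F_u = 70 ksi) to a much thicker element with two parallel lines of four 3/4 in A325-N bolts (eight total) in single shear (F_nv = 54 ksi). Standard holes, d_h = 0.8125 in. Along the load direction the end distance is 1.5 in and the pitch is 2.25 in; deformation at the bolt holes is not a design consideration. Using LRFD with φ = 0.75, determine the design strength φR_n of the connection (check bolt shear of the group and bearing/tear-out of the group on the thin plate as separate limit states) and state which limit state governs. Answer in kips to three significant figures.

Bolt shear: A_b = π·0.75²/4 = 0.4418 in²; R_n = 54 × 0.4418 × 8 × 1 = 190.9 kips → 0.75 × 190.9 = 143 kips.
Bearing (1.5 l_c t F_u ≤ 3.0 d t F_u): upper limit = 3.0·0.75·0.3125·70 = 49.22 kips.
  Edge l_c = 1.5 − 0.8125/2 = 1.094 → r_n = 35.89 kips; interior l_c = 2.25 − 0.8125 = 1.438 → r_n = 47.17 kips.
  R_n,bearing = 2·35.89 + 6·47.17 = 354.8 kips → 0.75 × 354.8 = 266 kips.
Bolt shear governs: 143 kips.

143 kips (bolt shear governs)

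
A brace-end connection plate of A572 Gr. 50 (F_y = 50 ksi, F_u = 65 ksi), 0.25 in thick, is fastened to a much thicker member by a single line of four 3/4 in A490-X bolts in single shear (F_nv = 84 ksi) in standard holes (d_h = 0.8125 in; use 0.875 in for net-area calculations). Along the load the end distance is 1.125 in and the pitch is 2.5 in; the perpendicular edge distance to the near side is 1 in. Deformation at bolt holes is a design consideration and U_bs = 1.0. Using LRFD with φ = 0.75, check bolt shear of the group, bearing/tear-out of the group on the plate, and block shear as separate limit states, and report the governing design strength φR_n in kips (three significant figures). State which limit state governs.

Bolt shear: A_b = π·0.75²/4 = 0.4418 in²; R_n = 84 × 0.4418 × 4 × 1 = 148.4 kips → 0.75 × 148.4 = 111 kips.
Bearing: edge l_c = 0.7188, r_n = 14.02 kips; interior l_c = 1.688, r_n = 29.25 kips; R_n = 14.02 + 3·29.25 = 101.8 kips → 76.3 kips.
Block shear: A_gv = 2.156, A_nv = 1.391, A_nt = 0.1406 in²; R_n = min(0.6F_uA_nv, 0.6F_yA_gv) + U_bs·F_u·A_nt = 63.38 kips → 47.5 kips.
Block shear governs: 47.5 kips.

47.5 kips (block shear governs)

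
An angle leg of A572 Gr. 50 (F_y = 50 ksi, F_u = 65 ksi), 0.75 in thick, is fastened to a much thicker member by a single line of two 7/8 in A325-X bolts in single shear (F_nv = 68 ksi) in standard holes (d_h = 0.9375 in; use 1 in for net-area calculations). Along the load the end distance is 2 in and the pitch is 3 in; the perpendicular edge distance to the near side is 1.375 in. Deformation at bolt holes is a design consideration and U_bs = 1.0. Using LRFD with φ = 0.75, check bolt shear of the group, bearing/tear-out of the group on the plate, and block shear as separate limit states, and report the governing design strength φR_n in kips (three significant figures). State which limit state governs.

61.3 kips (bolt shear governs)

Bolt shear: A_b = π·0.875²/4 = 0.6013 in²; R_n = 68 × 0.6013 × 2 × 1 = 81.78 kips → 0.75 × 81.78 = 61.3 kips.
Bearing: edge l_c = 1.531, r_n = 89.58 kips; interior l_c = 2.062, r_n = 102.4 kips; R_n = 89.58 + 1·102.4 = 192 kips → 144 kips.
Block shear: A_gv = 3.75, A_nv = 2.625, A_nt = 0.6562 in²; R_n = min(0.6F_uA_nv, 0.6F_yA_gv) + U_bs·F_u·A_nt = 145 kips → 109 kips.
Bolt shear governs: 61.3 kips.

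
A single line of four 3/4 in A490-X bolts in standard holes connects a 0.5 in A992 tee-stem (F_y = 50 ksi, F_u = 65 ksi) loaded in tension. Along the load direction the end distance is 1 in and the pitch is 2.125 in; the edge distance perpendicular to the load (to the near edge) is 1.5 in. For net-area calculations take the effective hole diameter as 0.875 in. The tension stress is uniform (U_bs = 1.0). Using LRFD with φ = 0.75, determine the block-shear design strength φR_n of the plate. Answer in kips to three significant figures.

Shear plane L_v = 1 + 3·2.125 = 7.375 in; A_gv = 7.375 × 0.5 = 3.688 in².
A_nv = (7.375 − 3.5·0.875) × 0.5 = 2.156 in².
A_nt = (1.5 − 0.5·0.875) × 0.5 = 0.5312 in².
0.6 F_u A_nv = 84.09 kips; 0.6 F_y A_gv = 110.6 kips → shear rupture governs the shear term.
R_n = 84.09 + 1.0 × 65 × 0.5312 = 118.6 kips.
Design strength φR_n = 0.75 × 118.6 = 89 kips.

89 kips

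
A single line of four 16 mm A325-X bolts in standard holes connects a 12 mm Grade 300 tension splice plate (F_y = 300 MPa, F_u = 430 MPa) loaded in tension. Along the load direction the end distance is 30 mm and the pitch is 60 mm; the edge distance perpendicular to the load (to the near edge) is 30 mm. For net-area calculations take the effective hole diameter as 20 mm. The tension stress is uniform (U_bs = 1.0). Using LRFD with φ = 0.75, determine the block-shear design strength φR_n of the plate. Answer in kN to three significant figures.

Shear plane L_v = 30 + 3·60 = 210 mm; A_gv = 210 × 12 = 2520 mm².
A_nv = (210 − 3.5·20) × 12 = 1680 mm².
A_nt = (30 − 0.5·20) × 12 = 240 mm².
0.6 F_u A_nv = 433.4 kN; 0.6 F_y A_gv = 453.6 kN → shear rupture governs the shear term.
R_n = 433.4 + 1.0 × 430 × 240 / 1000 = 536.6 kN.
Design strength φR_n = 0.75 × 536.6 = 402 kN.

402 kN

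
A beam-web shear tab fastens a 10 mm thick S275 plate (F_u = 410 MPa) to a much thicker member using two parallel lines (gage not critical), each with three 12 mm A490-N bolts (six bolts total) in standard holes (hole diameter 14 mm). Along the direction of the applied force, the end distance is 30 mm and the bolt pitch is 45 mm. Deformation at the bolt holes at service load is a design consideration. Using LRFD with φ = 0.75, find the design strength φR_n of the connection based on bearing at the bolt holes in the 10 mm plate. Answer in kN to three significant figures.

524 kN

Per bolt r_n = 1.2 l_c t F_u ≤ 2.4 d t F_u; upper limit = 2.4 × 12 × 10 × 410 / 1000 = 118.1 kN.
Edge bolt: l_c = 30 − 14/2 = 23 mm → 1.2 × 23 × 10 × 410 / 1000 = 113.2 → r_n = 113.2 kN.
Interior bolts: l_c = 45 − 14 = 31 mm → 1.2 × 31 × 10 × 410 / 1000 = 152.5 → r_n = 118.1 kN.
R_n = 2 × 113.2 + 4 × 118.1 = 698.6 kN.
Design strength φR_n = 0.75 × 698.6 = 524 kN.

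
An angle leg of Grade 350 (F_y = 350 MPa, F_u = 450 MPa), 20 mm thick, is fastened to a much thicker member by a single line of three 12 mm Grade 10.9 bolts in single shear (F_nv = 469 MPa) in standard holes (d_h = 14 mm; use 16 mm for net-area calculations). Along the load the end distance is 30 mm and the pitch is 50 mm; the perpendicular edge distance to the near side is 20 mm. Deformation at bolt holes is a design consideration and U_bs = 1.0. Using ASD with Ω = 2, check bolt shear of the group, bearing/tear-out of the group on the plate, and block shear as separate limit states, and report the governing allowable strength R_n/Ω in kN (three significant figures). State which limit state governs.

79.6 kN (bolt shear governs)

Bolt shear: A_b = π·12²/4 = 113.1 mm²; R_n = 469 × 113.1 × 3 × 1 / 1000 = 159.1 kN → 159.1 / 2 = 79.6 kN.
Bearing: edge l_c = 23, r_n = 248.4 kN; interior l_c = 36, r_n = 259.2 kN; R_n = 248.4 + 2·259.2 = 766.8 kN → 383 kN.
Block shear: A_gv = 2600, A_nv = 1800, A_nt = 240 mm²; R_n = min(0.6F_uA_nv, 0.6F_yA_gv) + U_bs·F_u·A_nt = 594 kN → 297 kN.
Bolt shear governs: 79.6 kN.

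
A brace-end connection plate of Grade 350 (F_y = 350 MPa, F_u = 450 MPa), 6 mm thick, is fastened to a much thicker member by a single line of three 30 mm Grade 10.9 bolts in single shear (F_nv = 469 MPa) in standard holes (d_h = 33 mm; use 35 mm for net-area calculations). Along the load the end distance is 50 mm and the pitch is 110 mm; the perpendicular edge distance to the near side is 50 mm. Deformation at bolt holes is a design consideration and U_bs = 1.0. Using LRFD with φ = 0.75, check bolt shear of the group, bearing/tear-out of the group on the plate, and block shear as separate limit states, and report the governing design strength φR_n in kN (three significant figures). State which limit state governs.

288 kN (block shear governs)

Bolt shear: A_b = π·30²/4 = 706.9 mm²; R_n = 469 × 706.9 × 3 × 1 / 1000 = 994.5 kN → 0.75 × 994.5 = 746 kN.
Bearing: edge l_c = 33.5, r_n = 108.5 kN; interior l_c = 77, r_n = 194.4 kN; R_n = 108.5 + 2·194.4 = 497.3 kN → 373 kN.
Block shear: A_gv = 1620, A_nv = 1095, A_nt = 195 mm²; R_n = min(0.6F_uA_nv, 0.6F_yA_gv) + U_bs·F_u·A_nt = 383.4 kN → 288 kN.
Block shear governs: 288 kN.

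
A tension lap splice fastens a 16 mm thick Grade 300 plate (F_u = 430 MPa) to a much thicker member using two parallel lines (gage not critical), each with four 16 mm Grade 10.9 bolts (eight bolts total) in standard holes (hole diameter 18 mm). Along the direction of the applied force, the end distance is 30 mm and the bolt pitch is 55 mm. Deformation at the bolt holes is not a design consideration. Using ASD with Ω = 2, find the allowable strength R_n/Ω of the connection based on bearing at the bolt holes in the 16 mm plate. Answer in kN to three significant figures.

Per bolt r_n = 1.5 l_c t F_u ≤ 3.0 d t F_u; upper limit = 3.0 × 16 × 16 × 430 / 1000 = 330.2 kN.
Edge bolt: l_c = 30 − 18/2 = 21 mm → 1.5 × 21 × 16 × 430 / 1000 = 216.7 → r_n = 216.7 kN.
Interior bolts: l_c = 55 − 18 = 37 mm → 1.5 × 37 × 16 × 430 / 1000 = 381.8 → r_n = 330.2 kN.
R_n = 2 × 216.7 + 6 × 330.2 = 2415 kN.
Allowable strength R_n/Ω = 2415 / 2 = 1210 kN.

1210 kN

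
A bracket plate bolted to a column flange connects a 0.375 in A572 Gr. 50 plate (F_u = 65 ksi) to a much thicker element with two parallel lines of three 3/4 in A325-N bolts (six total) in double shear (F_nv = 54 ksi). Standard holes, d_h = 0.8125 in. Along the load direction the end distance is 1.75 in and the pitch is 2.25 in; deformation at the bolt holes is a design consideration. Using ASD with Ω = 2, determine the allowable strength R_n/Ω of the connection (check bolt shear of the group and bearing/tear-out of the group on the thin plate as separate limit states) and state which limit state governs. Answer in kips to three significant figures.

Bolt shear: A_b = π·0.75²/4 = 0.4418 in²; R_n = 54 × 0.4418 × 6 × 2 = 286.3 kips → 286.3 / 2 = 143 kips.
Bearing (1.2 l_c t F_u ≤ 2.4 d t F_u): upper limit = 2.4·0.75·0.375·65 = 43.87 kips.
  Edge l_c = 1.75 − 0.8125/2 = 1.344 → r_n = 39.3 kips; interior l_c = 2.25 − 0.8125 = 1.438 → r_n = 42.05 kips.
  R_n,bearing = 2·39.3 + 4·42.05 = 246.8 kips → 246.8 / 2 = 123 kips.
Bearing governs: 123 kips.

123 kips (bearing governs)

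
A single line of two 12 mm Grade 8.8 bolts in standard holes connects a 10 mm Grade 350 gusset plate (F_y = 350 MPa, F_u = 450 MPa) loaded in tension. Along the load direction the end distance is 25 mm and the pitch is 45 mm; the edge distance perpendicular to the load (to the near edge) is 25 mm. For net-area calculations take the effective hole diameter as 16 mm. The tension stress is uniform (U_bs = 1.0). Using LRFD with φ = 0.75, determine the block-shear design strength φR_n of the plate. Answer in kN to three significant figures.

151 kN

Shear plane L_v = 25 + 1·45 = 70 mm; A_gv = 70 × 10 = 700 mm².
A_nv = (70 − 1.5·16) × 10 = 460 mm².
A_nt = (25 − 0.5·16) × 10 = 170 mm².
0.6 F_u A_nv = 124.2 kN; 0.6 F_y A_gv = 147 kN → shear rupture governs the shear term.
R_n = 124.2 + 1.0 × 450 × 170 / 1000 = 200.7 kN.
Design strength φR_n = 0.75 × 200.7 = 151 kN.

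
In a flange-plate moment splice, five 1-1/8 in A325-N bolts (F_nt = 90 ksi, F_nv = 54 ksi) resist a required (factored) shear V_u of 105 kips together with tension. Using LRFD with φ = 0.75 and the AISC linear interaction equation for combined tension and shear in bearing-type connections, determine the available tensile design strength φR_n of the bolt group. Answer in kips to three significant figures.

261 kips

A_b = π·1.125²/4 = 0.994 in²; f_rv = 105 / (5 × 0.994) = 21.13 ksi.
F'_nt = 1.3 F_nt − (F_nt / φF_nv) f_rv = 1.3·90 − (90/(0.75·54))·21.13 = 70.05 ksi, capped at F_nt → F'_nt = 70.05 ksi.
R_n = F'_nt · A_b · n = 70.05 × 0.994 × 5 = 348.2 kips.
Design strength φR_n = 0.75 × 348.2 = 261 kips.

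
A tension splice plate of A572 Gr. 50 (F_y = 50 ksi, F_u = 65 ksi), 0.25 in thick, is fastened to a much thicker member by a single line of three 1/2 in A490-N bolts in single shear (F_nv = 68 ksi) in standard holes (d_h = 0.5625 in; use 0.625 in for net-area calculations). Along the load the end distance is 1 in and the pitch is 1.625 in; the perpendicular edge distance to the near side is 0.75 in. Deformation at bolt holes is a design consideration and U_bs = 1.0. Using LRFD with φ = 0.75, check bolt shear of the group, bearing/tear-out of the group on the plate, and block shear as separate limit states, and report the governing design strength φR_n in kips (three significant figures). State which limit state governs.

Bolt shear: A_b = π·0.5²/4 = 0.1963 in²; R_n = 68 × 0.1963 × 3 × 1 = 40.06 kips → 0.75 × 40.06 = 30 kips.
Bearing: edge l_c = 0.7188, r_n = 14.02 kips; interior l_c = 1.062, r_n = 19.5 kips; R_n = 14.02 + 2·19.5 = 53.02 kips → 39.8 kips.
Block shear: A_gv = 1.062, A_nv = 0.6719, A_nt = 0.1094 in²; R_n = min(0.6F_uA_nv, 0.6F_yA_gv) + U_bs·F_u·A_nt = 33.31 kips → 25 kips.
Block shear governs: 25 kips.

25 kips (block shear governs)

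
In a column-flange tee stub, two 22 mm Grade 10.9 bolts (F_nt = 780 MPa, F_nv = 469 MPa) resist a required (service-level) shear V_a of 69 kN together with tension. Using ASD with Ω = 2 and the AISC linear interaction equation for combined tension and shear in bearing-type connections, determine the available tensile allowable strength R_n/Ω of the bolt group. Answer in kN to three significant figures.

271 kN

A_b = π·22²/4 = 380.1 mm²; f_rv = 69 × 1000 / (2 × 380.1) = 90.76 MPa.
F'_nt = 1.3 F_nt − (Ω F_nt / F_nv) f_rv = 1.3·780 − (2·780/469)·90.76 = 712.1 MPa, capped at F_nt → F'_nt = 712.1 MPa.
R_n = F'_nt · A_b · n = 712.1 × 380.1 × 2 / 1000 = 541.4 kN.
Allowable strength R_n/Ω = 541.4 / 2 = 271 kN.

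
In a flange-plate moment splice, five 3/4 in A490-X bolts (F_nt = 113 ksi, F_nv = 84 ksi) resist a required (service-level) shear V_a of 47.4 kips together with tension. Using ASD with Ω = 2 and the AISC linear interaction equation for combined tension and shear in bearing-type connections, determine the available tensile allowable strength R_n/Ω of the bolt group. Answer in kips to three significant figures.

A_b = π·0.75²/4 = 0.4418 in²; f_rv = 47.4 / (5 × 0.4418) = 21.46 ksi.
F'_nt = 1.3 F_nt − (Ω F_nt / F_nv) f_rv = 1.3·113 − (2·113/84)·21.46 = 89.17 ksi, capped at F_nt → F'_nt = 89.17 ksi.
R_n = F'_nt · A_b · n = 89.17 × 0.4418 × 5 = 197 kips.
Allowable strength R_n/Ω = 197 / 2 = 98.5 kips.

98.5 kips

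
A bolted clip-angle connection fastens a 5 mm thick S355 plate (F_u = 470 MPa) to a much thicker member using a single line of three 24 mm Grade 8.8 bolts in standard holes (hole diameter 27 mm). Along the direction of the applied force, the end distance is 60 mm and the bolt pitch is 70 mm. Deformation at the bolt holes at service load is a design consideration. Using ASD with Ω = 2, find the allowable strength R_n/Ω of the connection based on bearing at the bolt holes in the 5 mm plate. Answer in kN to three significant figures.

Per bolt r_n = 1.2 l_c t F_u ≤ 2.4 d t F_u; upper limit = 2.4 × 24 × 5 × 470 / 1000 = 135.4 kN.
Edge bolt: l_c = 60 − 27/2 = 46.5 mm → 1.2 × 46.5 × 5 × 470 / 1000 = 131.1 → r_n = 131.1 kN.
Interior bolts: l_c = 70 − 27 = 43 mm → 1.2 × 43 × 5 × 470 / 1000 = 121.3 → r_n = 121.3 kN.
R_n = 1 × 131.1 + 2 × 121.3 = 373.6 kN.
Allowable strength R_n/Ω = 373.6 / 2 = 187 kN.

187 kN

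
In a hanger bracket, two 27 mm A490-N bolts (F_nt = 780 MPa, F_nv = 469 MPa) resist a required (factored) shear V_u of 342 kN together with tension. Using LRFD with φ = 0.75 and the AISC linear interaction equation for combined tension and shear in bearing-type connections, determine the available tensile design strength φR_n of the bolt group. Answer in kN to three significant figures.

302 kN

A_b = π·27²/4 = 572.6 mm²; f_rv = 342 × 1000 / (2 × 572.6) = 298.7 MPa.
F'_nt = 1.3 F_nt − (F_nt / φF_nv) f_rv = 1.3·780 − (780/(0.75·469))·298.7 = 351.7 MPa, capped at F_nt → F'_nt = 351.7 MPa.
R_n = F'_nt · A_b · n = 351.7 × 572.6 × 2 / 1000 = 402.8 kN.
Design strength φR_n = 0.75 × 402.8 = 302 kN.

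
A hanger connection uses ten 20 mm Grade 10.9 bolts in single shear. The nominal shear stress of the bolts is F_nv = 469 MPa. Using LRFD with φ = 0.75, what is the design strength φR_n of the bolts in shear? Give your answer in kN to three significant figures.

1110 kN

A_b = π × 20² / 4 = 314.2 mm².
R_n = F_nv · A_b · n · n_s = 469 × 314.2 × 10 × 1 / 1000 = 1473 kN.
Design strength φR_n = 0.75 × 1473 = 1110 kN.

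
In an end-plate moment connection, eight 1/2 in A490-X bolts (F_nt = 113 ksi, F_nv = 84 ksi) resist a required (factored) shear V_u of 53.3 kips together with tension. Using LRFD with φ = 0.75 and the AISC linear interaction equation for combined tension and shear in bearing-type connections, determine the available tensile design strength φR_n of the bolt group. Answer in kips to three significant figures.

A_b = π·0.5²/4 = 0.1963 in²; f_rv = 53.3 / (8 × 0.1963) = 33.93 ksi.
F'_nt = 1.3 F_nt − (F_nt / φF_nv) f_rv = 1.3·113 − (113/(0.75·84))·33.93 = 86.04 ksi, capped at F_nt → F'_nt = 86.04 ksi.
R_n = F'_nt · A_b · n = 86.04 × 0.1963 × 8 = 135.1 kips.
Design strength φR_n = 0.75 × 135.1 = 101 kips.

101 kips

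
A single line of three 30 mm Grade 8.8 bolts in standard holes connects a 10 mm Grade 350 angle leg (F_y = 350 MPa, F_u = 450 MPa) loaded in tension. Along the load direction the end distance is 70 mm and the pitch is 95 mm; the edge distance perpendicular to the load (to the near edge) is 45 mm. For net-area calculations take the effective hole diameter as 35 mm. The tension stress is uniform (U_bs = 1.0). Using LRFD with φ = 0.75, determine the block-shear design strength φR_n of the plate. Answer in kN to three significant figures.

442 kN

Shear plane L_v = 70 + 2·95 = 260 mm; A_gv = 260 × 10 = 2600 mm².
A_nv = (260 − 2.5·35) × 10 = 1725 mm².
A_nt = (45 − 0.5·35) × 10 = 275 mm².
0.6 F_u A_nv = 465.8 kN; 0.6 F_y A_gv = 546 kN → shear rupture governs the shear term.
R_n = 465.8 + 1.0 × 450 × 275 / 1000 = 589.5 kN.
Design strength φR_n = 0.75 × 589.5 = 442 kN.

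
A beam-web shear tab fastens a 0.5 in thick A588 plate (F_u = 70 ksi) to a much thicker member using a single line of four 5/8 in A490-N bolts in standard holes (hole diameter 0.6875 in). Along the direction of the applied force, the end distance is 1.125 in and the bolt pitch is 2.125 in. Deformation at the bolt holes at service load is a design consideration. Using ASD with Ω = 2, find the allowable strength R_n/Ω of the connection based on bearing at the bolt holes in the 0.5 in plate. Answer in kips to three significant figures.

Per bolt r_n = 1.2 l_c t F_u ≤ 2.4 d t F_u; upper limit = 2.4 × 0.625 × 0.5 × 70 = 52.5 kips.
Edge bolt: l_c = 1.125 − 0.6875/2 = 0.7812 in → 1.2 × 0.7812 × 0.5 × 70 = 32.81 → r_n = 32.81 kips.
Interior bolts: l_c = 2.125 − 0.6875 = 1.438 in → 1.2 × 1.438 × 0.5 × 70 = 60.37 → r_n = 52.5 kips.
R_n = 1 × 32.81 + 3 × 52.5 = 190.3 kips.
Allowable strength R_n/Ω = 190.3 / 2 = 95.2 kips.

95.2 kips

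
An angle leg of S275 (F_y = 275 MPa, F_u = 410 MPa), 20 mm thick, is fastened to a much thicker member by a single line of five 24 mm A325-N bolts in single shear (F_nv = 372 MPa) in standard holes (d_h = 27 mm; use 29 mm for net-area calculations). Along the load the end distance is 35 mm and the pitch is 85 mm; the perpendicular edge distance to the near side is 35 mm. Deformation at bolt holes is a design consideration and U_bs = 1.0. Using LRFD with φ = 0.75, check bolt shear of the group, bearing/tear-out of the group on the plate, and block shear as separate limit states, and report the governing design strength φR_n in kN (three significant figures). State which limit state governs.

Bolt shear: A_b = π·24²/4 = 452.4 mm²; R_n = 372 × 452.4 × 5 × 1 / 1000 = 841.4 kN → 0.75 × 841.4 = 631 kN.
Bearing: edge l_c = 21.5, r_n = 211.6 kN; interior l_c = 58, r_n = 472.3 kN; R_n = 211.6 + 4·472.3 = 2101 kN → 1580 kN.
Block shear: A_gv = 7500, A_nv = 4890, A_nt = 410 mm²; R_n = min(0.6F_uA_nv, 0.6F_yA_gv) + U_bs·F_u·A_nt = 1371 kN → 1030 kN.
Bolt shear governs: 631 kN.

631 kN (bolt shear governs)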